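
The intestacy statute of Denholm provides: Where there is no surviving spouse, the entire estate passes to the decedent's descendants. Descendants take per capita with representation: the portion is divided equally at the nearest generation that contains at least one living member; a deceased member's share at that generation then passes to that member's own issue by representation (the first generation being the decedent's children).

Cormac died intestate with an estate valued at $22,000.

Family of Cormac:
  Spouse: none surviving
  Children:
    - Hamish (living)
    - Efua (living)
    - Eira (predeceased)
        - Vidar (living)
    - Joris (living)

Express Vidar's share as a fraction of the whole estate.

Vidar receives 1/4 of the estate.

The entire $22,000 passes to the descendants.
That amount ($22,000) is divided into 4 shares of $5,500: Hamish, Efua, and Joris each take $5,500; Eira's $5,500 share passes to Eira's issue.
Eira's share ($5,500) passes entirely to Vidar.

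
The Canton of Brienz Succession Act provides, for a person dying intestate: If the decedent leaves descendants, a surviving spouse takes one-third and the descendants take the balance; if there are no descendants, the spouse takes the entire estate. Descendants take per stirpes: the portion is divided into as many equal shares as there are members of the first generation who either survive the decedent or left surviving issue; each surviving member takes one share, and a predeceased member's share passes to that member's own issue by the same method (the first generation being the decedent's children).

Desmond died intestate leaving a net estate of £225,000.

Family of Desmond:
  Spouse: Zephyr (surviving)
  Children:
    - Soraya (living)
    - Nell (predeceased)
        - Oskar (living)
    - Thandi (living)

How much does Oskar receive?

Zephyr takes one-third of £225,000 = £75,000. The remaining £150,000 passes to the descendants.
The descendants' portion (£150,000) is divided into 3 shares of £50,000: Soraya and Thandi each take £50,000; Nell's £50,000 share passes to Nell's issue.
Nell's share (£50,000) passes entirely to Oskar.

Oskar receives £50,000.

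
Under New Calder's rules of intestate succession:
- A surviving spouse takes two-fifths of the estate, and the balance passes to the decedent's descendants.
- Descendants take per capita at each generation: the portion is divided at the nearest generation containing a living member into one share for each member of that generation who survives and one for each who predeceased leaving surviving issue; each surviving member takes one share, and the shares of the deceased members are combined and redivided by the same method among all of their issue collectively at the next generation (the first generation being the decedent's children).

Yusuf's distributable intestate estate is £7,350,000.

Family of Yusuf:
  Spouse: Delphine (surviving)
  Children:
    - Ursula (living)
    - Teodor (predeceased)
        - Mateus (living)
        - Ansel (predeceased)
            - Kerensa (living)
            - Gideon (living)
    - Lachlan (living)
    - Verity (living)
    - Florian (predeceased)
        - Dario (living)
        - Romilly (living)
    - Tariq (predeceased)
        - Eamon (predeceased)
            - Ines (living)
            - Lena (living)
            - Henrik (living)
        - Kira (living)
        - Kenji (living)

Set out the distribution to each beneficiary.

Delphine: £2,940,000; Ursula: £735,000; Mateus: £315,000; Kerensa: £126,000; Gideon: £126,000; Lachlan: £735,000; Verity: £735,000; Dario: £315,000; Romilly: £315,000; Ines: £126,000; Lena: £126,000; Henrik: £126,000; Kira: £315,000; Kenji: £315,000

Delphine takes two-fifths of £7,350,000 = £2,940,000. The remaining £4,410,000 passes to the descendants.
The descendants' portion (£4,410,000) is divided at the children's generation into 6 shares of £735,000. Ursula, Lachlan, and Verity each take £735,000. The 3 shares of the deceased (Teodor, Florian, and Tariq) are combined into a pool of £2,205,000.
That pool (£2,205,000) is divided at the grandchildren's generation into 7 shares of £315,000. Mateus, Dario, Romilly, Kira, and Kenji each take £315,000. The 2 shares of the deceased (Ansel and Eamon) are combined into a pool of £630,000.
That pool (£630,000) is divided at the great-grandchildren's generation equally among Kerensa, Gideon, Ines, Lena, and Henrik: £126,000 each.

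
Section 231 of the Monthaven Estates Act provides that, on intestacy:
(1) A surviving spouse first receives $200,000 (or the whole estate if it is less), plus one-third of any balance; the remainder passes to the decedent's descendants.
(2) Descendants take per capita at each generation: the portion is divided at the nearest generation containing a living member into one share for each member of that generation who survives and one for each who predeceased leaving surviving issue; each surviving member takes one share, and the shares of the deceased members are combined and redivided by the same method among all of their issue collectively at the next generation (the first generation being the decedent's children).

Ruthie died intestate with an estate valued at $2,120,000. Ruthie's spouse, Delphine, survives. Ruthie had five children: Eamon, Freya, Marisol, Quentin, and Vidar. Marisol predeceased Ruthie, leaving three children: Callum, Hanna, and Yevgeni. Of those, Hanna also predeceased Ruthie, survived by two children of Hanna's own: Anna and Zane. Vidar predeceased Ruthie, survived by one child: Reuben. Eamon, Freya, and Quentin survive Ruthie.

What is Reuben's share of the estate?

Reuben receives $128,000.

Delphine first takes $200,000, leaving a balance of $1,920,000. Delphine then takes one-third of the balance ($640,000), for a total of $840,000. The remaining $1,280,000 passes to the descendants.
The descendants' portion ($1,280,000) is divided at the children's generation into 5 shares of $256,000. Eamon, Freya, and Quentin each take $256,000. The 2 shares of the deceased (Marisol and Vidar) are combined into a pool of $512,000.
That pool ($512,000) is divided at the grandchildren's generation into 4 shares of $128,000. Callum, Yevgeni, and Reuben each take $128,000. The remaining share for the deceased Hanna ($128,000) is carried to the next generation.
That pool ($128,000) is divided at the great-grandchildren's generation equally among Anna and Zane: $64,000 each.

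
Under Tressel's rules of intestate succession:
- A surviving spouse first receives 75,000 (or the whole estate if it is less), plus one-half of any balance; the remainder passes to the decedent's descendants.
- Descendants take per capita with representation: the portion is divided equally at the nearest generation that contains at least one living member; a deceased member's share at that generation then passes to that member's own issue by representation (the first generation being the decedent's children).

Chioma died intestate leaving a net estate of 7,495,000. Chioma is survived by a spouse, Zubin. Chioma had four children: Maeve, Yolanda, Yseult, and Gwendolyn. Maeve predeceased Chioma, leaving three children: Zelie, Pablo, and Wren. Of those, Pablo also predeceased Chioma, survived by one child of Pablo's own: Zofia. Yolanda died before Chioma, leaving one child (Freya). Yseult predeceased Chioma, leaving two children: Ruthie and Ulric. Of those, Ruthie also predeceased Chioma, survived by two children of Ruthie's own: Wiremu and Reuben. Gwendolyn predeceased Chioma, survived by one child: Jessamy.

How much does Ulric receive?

Zubin first takes 75,000, leaving a balance of 7,420,000. Zubin then takes one-half of the balance (3,710,000), for a total of 3,785,000. The remaining 3,710,000 passes to the descendants.
No child survives, so the initial division is made at the grandchildren's generation.
The descendants' portion (3,710,000) is divided into 7 shares of 530,000: Zelie, Wren, Freya, Ulric, and Jessamy each take 530,000; Pablo's 530,000 share passes to Pablo's issue; Ruthie's 530,000 share passes to Ruthie's issue.
Pablo's share (530,000) passes entirely to Zofia.
Ruthie's share (530,000) is divided into 2 shares of 265,000: Wiremu and Reuben each take 265,000.

Ulric receives 530,000.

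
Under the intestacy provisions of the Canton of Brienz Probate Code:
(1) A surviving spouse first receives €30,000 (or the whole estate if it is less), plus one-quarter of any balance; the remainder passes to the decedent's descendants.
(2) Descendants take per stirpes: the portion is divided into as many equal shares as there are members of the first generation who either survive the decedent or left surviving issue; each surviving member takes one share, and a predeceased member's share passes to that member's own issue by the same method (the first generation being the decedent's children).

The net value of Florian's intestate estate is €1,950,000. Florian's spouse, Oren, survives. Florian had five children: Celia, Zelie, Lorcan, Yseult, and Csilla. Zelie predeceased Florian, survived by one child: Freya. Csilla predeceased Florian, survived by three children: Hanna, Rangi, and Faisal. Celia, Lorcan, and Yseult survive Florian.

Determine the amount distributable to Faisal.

Faisal receives €96,000.

Oren first takes €30,000, leaving a balance of €1,920,000. Oren then takes one-quarter of the balance (€480,000), for a total of €510,000. The remaining €1,440,000 passes to the descendants.
The descendants' portion (€1,440,000) is divided into 5 shares of €288,000: Celia, Lorcan, and Yseult each take €288,000; Zelie's €288,000 share passes to Zelie's issue; Csilla's €288,000 share passes to Csilla's issue.
Zelie's share (€288,000) passes entirely to Freya.
Csilla's share (€288,000) is divided into 3 shares of €96,000: Hanna, Rangi, and Faisal each take €96,000.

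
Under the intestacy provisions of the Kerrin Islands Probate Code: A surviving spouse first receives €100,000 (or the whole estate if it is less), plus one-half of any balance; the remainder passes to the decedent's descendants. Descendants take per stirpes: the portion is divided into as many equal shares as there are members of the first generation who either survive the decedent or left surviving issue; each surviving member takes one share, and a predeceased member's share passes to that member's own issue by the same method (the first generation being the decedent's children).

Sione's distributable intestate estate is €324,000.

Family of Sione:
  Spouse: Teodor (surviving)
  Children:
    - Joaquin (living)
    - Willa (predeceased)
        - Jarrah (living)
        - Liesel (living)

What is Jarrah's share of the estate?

Teodor first takes €100,000, leaving a balance of €224,000. Teodor then takes one-half of the balance (€112,000), for a total of €212,000. The remaining €112,000 passes to the descendants.
The descendants' portion (€112,000) is divided into 2 shares of €56,000: Joaquin takes €56,000; Willa's €56,000 share passes to Willa's issue.
Willa's share (€56,000) is divided into 2 shares of €28,000: Jarrah and Liesel each take €28,000.

Jarrah receives €28,000.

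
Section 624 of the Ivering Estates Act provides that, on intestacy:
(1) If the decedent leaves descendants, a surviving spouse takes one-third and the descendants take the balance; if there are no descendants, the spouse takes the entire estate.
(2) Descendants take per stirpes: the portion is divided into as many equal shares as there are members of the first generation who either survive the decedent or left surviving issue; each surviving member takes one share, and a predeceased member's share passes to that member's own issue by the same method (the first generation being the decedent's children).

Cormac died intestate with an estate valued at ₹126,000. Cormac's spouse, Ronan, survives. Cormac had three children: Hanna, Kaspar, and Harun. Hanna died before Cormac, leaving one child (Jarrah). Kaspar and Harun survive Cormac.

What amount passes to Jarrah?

Jarrah receives ₹28,000.

Ronan takes one-third of ₹126,000 = ₹42,000. The remaining ₹84,000 passes to the descendants.
The descendants' portion (₹84,000) is divided into 3 shares of ₹28,000: Kaspar and Harun each take ₹28,000; Hanna's ₹28,000 share passes to Hanna's issue.
Hanna's share (₹28,000) passes entirely to Jarrah.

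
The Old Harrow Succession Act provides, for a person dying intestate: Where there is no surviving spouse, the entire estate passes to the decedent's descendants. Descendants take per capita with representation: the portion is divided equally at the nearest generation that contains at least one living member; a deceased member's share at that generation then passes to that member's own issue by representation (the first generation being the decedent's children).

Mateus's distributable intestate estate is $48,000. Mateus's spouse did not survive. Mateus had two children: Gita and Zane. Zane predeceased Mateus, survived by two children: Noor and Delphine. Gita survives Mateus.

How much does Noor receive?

The entire $48,000 passes to the descendants.
That amount ($48,000) is divided into 2 shares of $24,000: Gita takes $24,000; Zane's $24,000 share passes to Zane's issue.
Zane's share ($24,000) is divided into 2 shares of $12,000: Noor and Delphine each take $12,000.

Noor receives $12,000.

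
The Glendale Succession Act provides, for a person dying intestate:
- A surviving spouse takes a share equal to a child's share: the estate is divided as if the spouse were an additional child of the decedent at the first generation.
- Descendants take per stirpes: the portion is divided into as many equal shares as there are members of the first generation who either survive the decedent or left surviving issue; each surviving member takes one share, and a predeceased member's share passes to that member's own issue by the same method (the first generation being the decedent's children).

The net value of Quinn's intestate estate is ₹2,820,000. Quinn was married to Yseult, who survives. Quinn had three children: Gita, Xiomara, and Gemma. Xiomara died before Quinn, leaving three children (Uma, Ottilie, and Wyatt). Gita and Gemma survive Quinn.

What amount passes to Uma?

The spouse counts as an additional share at the children's level, so there are 4 primary shares of ₹705,000. Yseult takes one such share (₹705,000).
The children's combined portion (₹2,115,000) is divided into 3 shares of ₹705,000: Gita and Gemma each take ₹705,000; Xiomara's ₹705,000 share passes to Xiomara's issue.
Xiomara's share (₹705,000) is divided into 3 shares of ₹235,000: Uma, Ottilie, and Wyatt each take ₹235,000.

Uma receives ₹235,000.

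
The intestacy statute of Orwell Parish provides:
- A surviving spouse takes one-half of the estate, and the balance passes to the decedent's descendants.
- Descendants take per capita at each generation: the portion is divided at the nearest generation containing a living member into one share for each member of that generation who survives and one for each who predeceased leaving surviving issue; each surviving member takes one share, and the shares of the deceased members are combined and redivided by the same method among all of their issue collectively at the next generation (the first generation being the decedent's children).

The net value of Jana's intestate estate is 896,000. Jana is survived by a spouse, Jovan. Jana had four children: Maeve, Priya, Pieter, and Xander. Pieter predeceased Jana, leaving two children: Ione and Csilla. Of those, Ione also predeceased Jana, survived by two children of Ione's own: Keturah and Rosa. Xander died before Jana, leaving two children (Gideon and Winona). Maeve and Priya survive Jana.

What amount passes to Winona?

Jovan takes one-half of 896,000 = 448,000. The remaining 448,000 passes to the descendants.
The descendants' portion (448,000) is divided at the children's generation into 4 shares of 112,000. Maeve and Priya each take 112,000. The 2 shares of the deceased (Pieter and Xander) are combined into a pool of 224,000.
That pool (224,000) is divided at the grandchildren's generation into 4 shares of 56,000. Csilla, Gideon, and Winona each take 56,000. The remaining share for the deceased Ione (56,000) is carried to the next generation.
That pool (56,000) is divided at the great-grandchildren's generation equally among Keturah and Rosa: 28,000 each.

Winona receives 56,000.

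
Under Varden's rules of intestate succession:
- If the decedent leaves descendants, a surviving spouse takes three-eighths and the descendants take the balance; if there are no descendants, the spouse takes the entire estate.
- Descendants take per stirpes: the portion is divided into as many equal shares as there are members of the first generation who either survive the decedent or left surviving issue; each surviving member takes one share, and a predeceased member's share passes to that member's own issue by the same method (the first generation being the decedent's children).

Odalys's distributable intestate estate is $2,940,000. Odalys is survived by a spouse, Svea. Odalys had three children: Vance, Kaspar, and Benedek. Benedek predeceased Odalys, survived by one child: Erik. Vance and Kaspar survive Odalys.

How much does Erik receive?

Svea takes three-eighths of $2,940,000 = $1,102,500. The remaining $1,837,500 passes to the descendants.
The descendants' portion ($1,837,500) is divided into 3 shares of $612,500: Vance and Kaspar each take $612,500; Benedek's $612,500 share passes to Benedek's issue.
Benedek's share ($612,500) passes entirely to Erik.

Erik receives $612,500.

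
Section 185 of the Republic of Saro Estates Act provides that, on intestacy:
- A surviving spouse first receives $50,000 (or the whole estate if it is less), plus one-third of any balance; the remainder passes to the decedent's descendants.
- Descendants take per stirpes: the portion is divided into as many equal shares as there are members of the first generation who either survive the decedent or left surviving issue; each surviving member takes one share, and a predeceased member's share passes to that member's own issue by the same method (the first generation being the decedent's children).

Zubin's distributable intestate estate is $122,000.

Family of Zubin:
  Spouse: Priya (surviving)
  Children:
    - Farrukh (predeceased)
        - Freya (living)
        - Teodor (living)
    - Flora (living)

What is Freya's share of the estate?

Freya receives $12,000.

Priya first takes $50,000, leaving a balance of $72,000. Priya then takes one-third of the balance ($24,000), for a total of $74,000. The remaining $48,000 passes to the descendants.
The descendants' portion ($48,000) is divided into 2 shares of $24,000: Flora takes $24,000; Farrukh's $24,000 share passes to Farrukh's issue.
Farrukh's share ($24,000) is divided into 2 shares of $12,000: Freya and Teodor each take $12,000.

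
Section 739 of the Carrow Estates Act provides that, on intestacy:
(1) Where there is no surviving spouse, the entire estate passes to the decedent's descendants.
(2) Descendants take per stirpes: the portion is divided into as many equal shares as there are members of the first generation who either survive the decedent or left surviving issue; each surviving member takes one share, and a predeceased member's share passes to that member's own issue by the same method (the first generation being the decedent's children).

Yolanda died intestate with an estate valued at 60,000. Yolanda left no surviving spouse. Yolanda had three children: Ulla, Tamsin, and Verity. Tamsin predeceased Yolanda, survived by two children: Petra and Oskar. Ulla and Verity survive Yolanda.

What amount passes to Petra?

The entire 60,000 passes to the descendants.
That amount (60,000) is divided into 3 shares of 20,000: Ulla and Verity each take 20,000; Tamsin's 20,000 share passes to Tamsin's issue.
Tamsin's share (20,000) is divided into 2 shares of 10,000: Petra and Oskar each take 10,000.

Petra receives 10,000.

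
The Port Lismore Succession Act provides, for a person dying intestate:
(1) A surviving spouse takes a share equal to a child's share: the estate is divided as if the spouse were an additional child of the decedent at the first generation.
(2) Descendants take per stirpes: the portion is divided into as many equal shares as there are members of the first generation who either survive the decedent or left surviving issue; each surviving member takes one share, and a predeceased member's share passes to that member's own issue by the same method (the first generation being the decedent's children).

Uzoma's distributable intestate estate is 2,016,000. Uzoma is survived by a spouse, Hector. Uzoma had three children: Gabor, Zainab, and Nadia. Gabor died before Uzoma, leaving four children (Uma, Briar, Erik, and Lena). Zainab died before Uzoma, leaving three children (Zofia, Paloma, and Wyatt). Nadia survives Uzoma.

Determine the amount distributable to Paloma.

Paloma receives 168,000.

The spouse counts as an additional share at the children's level, so there are 4 primary shares of 504,000. Hector takes one such share (504,000).
The children's combined portion (1,512,000) is divided into 3 shares of 504,000: Nadia takes 504,000; Gabor's 504,000 share passes to Gabor's issue; Zainab's 504,000 share passes to Zainab's issue.
Gabor's share (504,000) is divided into 4 shares of 126,000: Uma, Briar, Erik, and Lena each take 126,000.
Zainab's share (504,000) is divided into 3 shares of 168,000: Zofia, Paloma, and Wyatt each take 168,000.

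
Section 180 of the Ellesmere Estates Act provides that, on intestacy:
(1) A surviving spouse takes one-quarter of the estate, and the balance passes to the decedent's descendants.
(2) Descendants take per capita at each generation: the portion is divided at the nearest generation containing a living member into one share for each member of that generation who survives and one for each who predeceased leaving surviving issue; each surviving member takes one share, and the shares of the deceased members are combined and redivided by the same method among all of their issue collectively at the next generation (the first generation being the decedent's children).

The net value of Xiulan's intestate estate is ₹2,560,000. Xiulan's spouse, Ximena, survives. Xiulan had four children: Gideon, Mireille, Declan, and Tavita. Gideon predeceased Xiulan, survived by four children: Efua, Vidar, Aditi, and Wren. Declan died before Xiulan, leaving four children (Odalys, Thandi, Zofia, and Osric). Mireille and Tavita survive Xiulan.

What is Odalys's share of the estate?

Odalys receives ₹120,000.

Ximena takes one-quarter of ₹2,560,000 = ₹640,000. The remaining ₹1,920,000 passes to the descendants.
The descendants' portion (₹1,920,000) is divided at the children's generation into 4 shares of ₹480,000. Mireille and Tavita each take ₹480,000. The 2 shares of the deceased (Gideon and Declan) are combined into a pool of ₹960,000.
That pool (₹960,000) is divided at the grandchildren's generation equally among Efua, Vidar, Aditi, Wren, Odalys, Thandi, Zofia, and Osric: ₹120,000 each.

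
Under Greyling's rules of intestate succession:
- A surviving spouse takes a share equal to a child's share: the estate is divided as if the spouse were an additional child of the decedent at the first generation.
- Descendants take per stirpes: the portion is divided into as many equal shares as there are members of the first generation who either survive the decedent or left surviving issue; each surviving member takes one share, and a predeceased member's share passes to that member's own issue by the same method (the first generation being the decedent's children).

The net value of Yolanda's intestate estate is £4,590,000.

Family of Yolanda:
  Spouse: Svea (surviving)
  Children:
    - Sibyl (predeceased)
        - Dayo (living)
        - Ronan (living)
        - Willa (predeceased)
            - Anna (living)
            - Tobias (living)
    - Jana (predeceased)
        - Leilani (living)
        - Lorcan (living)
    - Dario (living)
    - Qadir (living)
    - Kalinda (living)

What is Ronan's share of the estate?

Ronan receives £255,000.

The spouse counts as an additional share at the children's level, so there are 6 primary shares of £765,000. Svea takes one such share (£765,000).
The children's combined portion (£3,825,000) is divided into 5 shares of £765,000: Dario, Qadir, and Kalinda each take £765,000; Sibyl's £765,000 share passes to Sibyl's issue; Jana's £765,000 share passes to Jana's issue.
Sibyl's share (£765,000) is divided into 3 shares of £255,000: Dayo and Ronan each take £255,000; Willa's £255,000 share passes to Willa's issue.
Willa's share (£255,000) is divided into 2 shares of £127,500: Anna and Tobias each take £127,500.
Jana's share (£765,000) is divided into 2 shares of £382,500: Leilani and Lorcan each take £382,500.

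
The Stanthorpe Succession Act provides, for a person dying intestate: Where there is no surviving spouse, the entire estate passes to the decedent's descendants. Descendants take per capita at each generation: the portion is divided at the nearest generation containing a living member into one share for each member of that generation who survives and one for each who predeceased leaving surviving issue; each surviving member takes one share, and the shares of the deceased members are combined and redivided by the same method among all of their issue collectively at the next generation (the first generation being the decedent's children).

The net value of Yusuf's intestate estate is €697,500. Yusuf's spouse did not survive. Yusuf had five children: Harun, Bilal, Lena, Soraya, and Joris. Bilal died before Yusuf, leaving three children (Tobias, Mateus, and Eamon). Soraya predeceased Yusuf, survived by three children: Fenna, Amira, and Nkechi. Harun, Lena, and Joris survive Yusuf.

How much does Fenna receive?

Fenna receives €46,500.

The entire €697,500 passes to the descendants.
That amount (€697,500) is divided at the children's generation into 5 shares of €139,500. Harun, Lena, and Joris each take €139,500. The 2 shares of the deceased (Bilal and Soraya) are combined into a pool of €279,000.
That pool (€279,000) is divided at the grandchildren's generation equally among Tobias, Mateus, Eamon, Fenna, Amira, and Nkechi: €46,500 each.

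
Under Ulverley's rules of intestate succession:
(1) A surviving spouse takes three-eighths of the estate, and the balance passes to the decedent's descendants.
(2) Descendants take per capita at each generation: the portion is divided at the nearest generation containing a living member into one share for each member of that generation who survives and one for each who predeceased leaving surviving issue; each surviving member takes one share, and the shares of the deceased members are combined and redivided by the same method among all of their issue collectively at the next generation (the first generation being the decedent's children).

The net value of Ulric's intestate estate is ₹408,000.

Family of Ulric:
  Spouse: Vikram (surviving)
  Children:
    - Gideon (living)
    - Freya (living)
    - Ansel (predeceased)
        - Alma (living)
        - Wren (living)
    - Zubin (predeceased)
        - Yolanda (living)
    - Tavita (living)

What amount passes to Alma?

Alma receives ₹34,000.

Vikram takes three-eighths of ₹408,000 = ₹153,000. The remaining ₹255,000 passes to the descendants.
The descendants' portion (₹255,000) is divided at the children's generation into 5 shares of ₹51,000. Gideon, Freya, and Tavita each take ₹51,000. The 2 shares of the deceased (Ansel and Zubin) are combined into a pool of ₹102,000.
That pool (₹102,000) is divided at the grandchildren's generation equally among Alma, Wren, and Yolanda: ₹34,000 each.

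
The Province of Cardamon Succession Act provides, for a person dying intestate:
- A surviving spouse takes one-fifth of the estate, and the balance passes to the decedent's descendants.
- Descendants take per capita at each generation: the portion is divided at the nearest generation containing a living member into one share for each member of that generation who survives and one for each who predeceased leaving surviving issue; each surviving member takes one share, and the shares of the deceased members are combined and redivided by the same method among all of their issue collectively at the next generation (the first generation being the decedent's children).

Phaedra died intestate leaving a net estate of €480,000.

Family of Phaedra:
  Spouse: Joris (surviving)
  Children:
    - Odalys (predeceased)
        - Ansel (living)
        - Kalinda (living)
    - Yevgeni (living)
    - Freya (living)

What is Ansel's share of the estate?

Joris takes one-fifth of €480,000 = €96,000. The remaining €384,000 passes to the descendants.
The descendants' portion (€384,000) is divided at the children's generation into 3 shares of €128,000. Yevgeni and Freya each take €128,000. The remaining share for the deceased Odalys (€128,000) is carried to the next generation.
That pool (€128,000) is divided at the grandchildren's generation equally among Ansel and Kalinda: €64,000 each.

Ansel receives €64,000.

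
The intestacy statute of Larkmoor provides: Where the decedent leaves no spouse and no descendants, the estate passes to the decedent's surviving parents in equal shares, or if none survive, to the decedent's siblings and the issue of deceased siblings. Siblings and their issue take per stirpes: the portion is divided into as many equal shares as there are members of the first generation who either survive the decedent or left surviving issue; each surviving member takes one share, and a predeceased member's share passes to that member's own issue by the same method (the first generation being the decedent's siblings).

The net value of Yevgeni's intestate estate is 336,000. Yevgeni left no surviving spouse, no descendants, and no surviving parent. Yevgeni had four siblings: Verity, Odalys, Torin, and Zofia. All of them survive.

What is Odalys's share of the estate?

Odalys receives 84,000.

The entire 336,000 passes to the siblings and their issue.
That amount (336,000) is divided into 4 shares of 84,000: Verity, Odalys, Torin, and Zofia each take 84,000.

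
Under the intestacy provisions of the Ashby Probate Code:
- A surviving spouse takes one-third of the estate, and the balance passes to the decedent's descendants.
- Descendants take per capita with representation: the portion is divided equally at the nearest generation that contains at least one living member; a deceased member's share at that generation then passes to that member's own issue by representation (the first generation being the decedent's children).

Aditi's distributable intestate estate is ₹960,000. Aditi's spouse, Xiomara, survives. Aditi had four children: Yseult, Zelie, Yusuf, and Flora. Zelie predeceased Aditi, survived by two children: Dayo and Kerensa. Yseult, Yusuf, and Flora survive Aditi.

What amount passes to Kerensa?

Kerensa receives ₹80,000.

Xiomara takes one-third of ₹960,000 = ₹320,000. The remaining ₹640,000 passes to the descendants.
The descendants' portion (₹640,000) is divided into 4 shares of ₹160,000: Yseult, Yusuf, and Flora each take ₹160,000; Zelie's ₹160,000 share passes to Zelie's issue.
Zelie's share (₹160,000) is divided into 2 shares of ₹80,000: Dayo and Kerensa each take ₹80,000.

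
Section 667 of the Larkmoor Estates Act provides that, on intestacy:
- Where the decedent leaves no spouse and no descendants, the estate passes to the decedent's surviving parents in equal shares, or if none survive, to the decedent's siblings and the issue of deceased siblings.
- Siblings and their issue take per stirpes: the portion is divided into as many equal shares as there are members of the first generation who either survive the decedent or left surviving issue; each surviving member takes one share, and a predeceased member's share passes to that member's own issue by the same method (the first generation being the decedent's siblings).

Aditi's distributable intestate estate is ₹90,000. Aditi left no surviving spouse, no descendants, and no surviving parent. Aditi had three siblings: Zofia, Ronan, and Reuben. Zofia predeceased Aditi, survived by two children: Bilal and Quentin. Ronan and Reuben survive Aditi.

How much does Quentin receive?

Quentin receives ₹15,000.

The entire ₹90,000 passes to the siblings and their issue.
That amount (₹90,000) is divided into 3 shares of ₹30,000: Ronan and Reuben each take ₹30,000; Zofia's ₹30,000 share passes to Zofia's issue.
Zofia's share (₹30,000) is divided into 2 shares of ₹15,000: Bilal and Quentin each take ₹15,000.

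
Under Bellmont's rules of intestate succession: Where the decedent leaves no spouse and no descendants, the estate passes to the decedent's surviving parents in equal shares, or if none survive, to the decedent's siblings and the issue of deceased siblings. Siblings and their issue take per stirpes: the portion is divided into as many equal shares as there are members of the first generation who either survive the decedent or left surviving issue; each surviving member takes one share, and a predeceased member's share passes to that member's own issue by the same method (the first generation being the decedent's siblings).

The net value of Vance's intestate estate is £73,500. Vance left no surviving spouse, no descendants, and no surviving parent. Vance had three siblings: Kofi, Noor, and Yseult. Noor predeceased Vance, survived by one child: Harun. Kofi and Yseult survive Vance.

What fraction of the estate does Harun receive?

The entire £73,500 passes to the siblings and their issue.
That amount (£73,500) is divided into 3 shares of £24,500: Kofi and Yseult each take £24,500; Noor's £24,500 share passes to Noor's issue.
Noor's share (£24,500) passes entirely to Harun.

Harun receives 1/3 of the estate.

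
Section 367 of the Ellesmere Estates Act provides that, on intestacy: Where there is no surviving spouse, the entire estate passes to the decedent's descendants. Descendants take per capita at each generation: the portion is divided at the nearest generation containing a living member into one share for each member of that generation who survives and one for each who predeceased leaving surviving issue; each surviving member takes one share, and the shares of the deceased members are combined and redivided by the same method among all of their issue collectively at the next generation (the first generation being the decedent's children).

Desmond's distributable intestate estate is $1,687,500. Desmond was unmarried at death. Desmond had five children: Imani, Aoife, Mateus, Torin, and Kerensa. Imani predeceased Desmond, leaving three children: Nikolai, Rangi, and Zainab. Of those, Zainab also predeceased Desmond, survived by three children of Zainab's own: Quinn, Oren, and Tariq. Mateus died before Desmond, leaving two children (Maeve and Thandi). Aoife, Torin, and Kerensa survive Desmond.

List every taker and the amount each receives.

The entire $1,687,500 passes to the descendants.
That amount ($1,687,500) is divided at the children's generation into 5 shares of $337,500. Aoife, Torin, and Kerensa each take $337,500. The 2 shares of the deceased (Imani and Mateus) are combined into a pool of $675,000.
That pool ($675,000) is divided at the grandchildren's generation into 5 shares of $135,000. Nikolai, Rangi, Maeve, and Thandi each take $135,000. The remaining share for the deceased Zainab ($135,000) is carried to the next generation.
That pool ($135,000) is divided at the great-grandchildren's generation equally among Quinn, Oren, and Tariq: $45,000 each.

Nikolai: $135,000; Rangi: $135,000; Quinn: $45,000; Oren: $45,000; Tariq: $45,000; Aoife: $337,500; Maeve: $135,000; Thandi: $135,000; Torin: $337,500; Kerensa: $337,500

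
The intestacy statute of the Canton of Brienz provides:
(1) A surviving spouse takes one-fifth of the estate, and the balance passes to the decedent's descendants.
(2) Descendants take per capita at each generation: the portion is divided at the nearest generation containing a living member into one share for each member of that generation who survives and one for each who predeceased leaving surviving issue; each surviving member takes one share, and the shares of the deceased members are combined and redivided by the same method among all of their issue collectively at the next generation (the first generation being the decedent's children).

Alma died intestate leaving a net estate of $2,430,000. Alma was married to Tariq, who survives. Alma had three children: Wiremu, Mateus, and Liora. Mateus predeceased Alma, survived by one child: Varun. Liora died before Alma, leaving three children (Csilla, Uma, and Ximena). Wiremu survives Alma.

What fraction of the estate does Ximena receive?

Ximena receives 2/15 of the estate.

Tariq takes one-fifth of $2,430,000 = $486,000. The remaining $1,944,000 passes to the descendants.
The descendants' portion ($1,944,000) is divided at the children's generation into 3 shares of $648,000. Wiremu takes $648,000. The 2 shares of the deceased (Mateus and Liora) are combined into a pool of $1,296,000.
That pool ($1,296,000) is divided at the grandchildren's generation equally among Varun, Csilla, Uma, and Ximena: $324,000 each.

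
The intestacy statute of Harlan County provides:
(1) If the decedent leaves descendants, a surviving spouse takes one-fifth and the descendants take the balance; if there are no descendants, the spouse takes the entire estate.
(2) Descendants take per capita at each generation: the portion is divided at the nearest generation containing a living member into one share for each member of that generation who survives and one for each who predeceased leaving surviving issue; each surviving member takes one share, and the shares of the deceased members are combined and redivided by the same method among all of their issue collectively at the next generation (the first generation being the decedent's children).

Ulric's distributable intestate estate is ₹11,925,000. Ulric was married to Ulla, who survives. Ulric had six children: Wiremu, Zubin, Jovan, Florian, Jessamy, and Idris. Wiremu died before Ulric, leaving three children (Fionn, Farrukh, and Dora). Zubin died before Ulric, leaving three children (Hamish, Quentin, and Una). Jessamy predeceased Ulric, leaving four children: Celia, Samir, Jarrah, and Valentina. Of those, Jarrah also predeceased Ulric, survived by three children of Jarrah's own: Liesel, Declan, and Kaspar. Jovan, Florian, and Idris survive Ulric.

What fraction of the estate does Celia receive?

Celia receives 1/25 of the estate.

Ulla takes one-fifth of ₹11,925,000 = ₹2,385,000. The remaining ₹9,540,000 passes to the descendants.
The descendants' portion (₹9,540,000) is divided at the children's generation into 6 shares of ₹1,590,000. Jovan, Florian, and Idris each take ₹1,590,000. The 3 shares of the deceased (Wiremu, Zubin, and Jessamy) are combined into a pool of ₹4,770,000.
That pool (₹4,770,000) is divided at the grandchildren's generation into 10 shares of ₹477,000. Fionn, Farrukh, Dora, Hamish, Quentin, Una, Celia, Samir, and Valentina each take ₹477,000. The remaining share for the deceased Jarrah (₹477,000) is carried to the next generation.
That pool (₹477,000) is divided at the great-grandchildren's generation equally among Liesel, Declan, and Kaspar: ₹159,000 each.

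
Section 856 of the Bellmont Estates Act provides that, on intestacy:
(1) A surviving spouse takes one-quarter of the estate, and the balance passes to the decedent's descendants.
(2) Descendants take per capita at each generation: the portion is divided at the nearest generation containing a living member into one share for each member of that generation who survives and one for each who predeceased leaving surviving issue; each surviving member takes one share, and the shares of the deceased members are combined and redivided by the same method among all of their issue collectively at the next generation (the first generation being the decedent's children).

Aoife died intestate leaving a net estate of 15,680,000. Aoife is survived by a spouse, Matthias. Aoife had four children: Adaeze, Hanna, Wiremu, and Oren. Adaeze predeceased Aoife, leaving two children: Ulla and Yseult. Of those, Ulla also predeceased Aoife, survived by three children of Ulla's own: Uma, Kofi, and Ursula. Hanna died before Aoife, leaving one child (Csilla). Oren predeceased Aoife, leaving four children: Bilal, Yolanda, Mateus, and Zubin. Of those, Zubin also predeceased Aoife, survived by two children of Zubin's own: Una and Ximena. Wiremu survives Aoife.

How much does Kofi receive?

Kofi receives 504,000.

Matthias takes one-quarter of 15,680,000 = 3,920,000. The remaining 11,760,000 passes to the descendants.
The descendants' portion (11,760,000) is divided at the children's generation into 4 shares of 2,940,000. Wiremu takes 2,940,000. The 3 shares of the deceased (Adaeze, Hanna, and Oren) are combined into a pool of 8,820,000.
That pool (8,820,000) is divided at the grandchildren's generation into 7 shares of 1,260,000. Yseult, Csilla, Bilal, Yolanda, and Mateus each take 1,260,000. The 2 shares of the deceased (Ulla and Zubin) are combined into a pool of 2,520,000.
That pool (2,520,000) is divided at the great-grandchildren's generation equally among Uma, Kofi, Ursula, Una, and Ximena: 504,000 each.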